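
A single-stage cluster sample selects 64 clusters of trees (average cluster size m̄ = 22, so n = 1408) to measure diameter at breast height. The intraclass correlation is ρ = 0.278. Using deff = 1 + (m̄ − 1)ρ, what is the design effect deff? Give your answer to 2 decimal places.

6.84

deff = 1 + (22 − 1)·0.278 = 1 + 5.838 = 6.838.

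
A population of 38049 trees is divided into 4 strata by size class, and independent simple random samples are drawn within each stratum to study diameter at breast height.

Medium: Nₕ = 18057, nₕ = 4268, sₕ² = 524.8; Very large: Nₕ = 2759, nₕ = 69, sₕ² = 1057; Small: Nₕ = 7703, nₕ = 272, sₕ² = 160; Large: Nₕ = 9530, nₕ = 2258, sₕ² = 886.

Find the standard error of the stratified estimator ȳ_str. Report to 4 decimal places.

0.3765

Var(ȳ_str) = Σₕ Wₕ²(1 − fₕ)sₕ²/nₕ with Wₕ = Nₕ/N, N = 38049.
Medium: Wₕ = 0.47457226; term = 0.47457226²·(1 − 0.23636263)·524.8/4268 = 0.02114761.
Very large: Wₕ = 0.07251176; term = 0.07251176²·(1 − 0.02500906)·1057/69 = 0.078531408.
Small: Wₕ = 0.20244947; term = 0.20244947²·(1 − 0.03531092)·160/272 = 0.023257967.
Large: Wₕ = 0.25046650; term = 0.25046650²·(1 − 0.23693599)·886/2258 = 0.018783221.
Sum = 0.14172021.
SE = √(0.14172021) = 0.3765.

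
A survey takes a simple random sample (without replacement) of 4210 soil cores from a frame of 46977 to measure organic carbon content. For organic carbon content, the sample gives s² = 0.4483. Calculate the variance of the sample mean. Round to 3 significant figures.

Under SRS without replacement, Var(ȳ) = (1 − f)·s²/n with f = n/N = 4210/46977 = 0.08961832.
Var(ȳ) = (1 − 0.08961832)·0.4483/4210 = 0.91038168·1.0648456 × 10^-4 = 9.6941593 × 10^-5.

9.69 × 10^-5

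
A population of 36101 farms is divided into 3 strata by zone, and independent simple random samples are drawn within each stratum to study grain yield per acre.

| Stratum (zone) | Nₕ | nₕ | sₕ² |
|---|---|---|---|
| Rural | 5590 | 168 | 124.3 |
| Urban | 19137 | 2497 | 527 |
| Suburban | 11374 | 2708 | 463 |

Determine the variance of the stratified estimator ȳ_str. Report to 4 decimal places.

Var(ȳ_str) = Σₕ Wₕ²(1 − fₕ)sₕ²/nₕ with Wₕ = Nₕ/N, N = 36101.
Rural: Wₕ = 0.15484336; term = 0.15484336²·(1 − 0.03005367)·124.3/168 = 0.017206586.
Urban: Wₕ = 0.53009612; term = 0.53009612²·(1 − 0.13048022)·527/2497 = 0.051568059.
Suburban: Wₕ = 0.31506052; term = 0.31506052²·(1 − 0.23808686)·463/2708 = 0.012930811.
Sum = 0.081705456.

0.0817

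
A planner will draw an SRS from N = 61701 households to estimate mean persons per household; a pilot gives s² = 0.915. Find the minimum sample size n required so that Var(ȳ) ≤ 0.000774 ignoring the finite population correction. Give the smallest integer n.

1183

Without fpc, n₀ = s²/D = 0.915/0.000774 = 1182.1705.
Rounding up, n = 1183.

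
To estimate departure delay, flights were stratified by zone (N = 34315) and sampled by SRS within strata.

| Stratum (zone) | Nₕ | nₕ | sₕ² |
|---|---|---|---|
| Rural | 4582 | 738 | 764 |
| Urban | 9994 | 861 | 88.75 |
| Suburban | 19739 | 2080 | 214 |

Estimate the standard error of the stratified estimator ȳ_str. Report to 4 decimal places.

Var(ȳ_str) = Σₕ Wₕ²(1 − fₕ)sₕ²/nₕ with Wₕ = Nₕ/N, N = 34315.
Rural: Wₕ = 0.13352761; term = 0.13352761²·(1 − 0.16106504)·764/738 = 0.015484866.
Urban: Wₕ = 0.29124290; term = 0.29124290²·(1 − 0.08615169)·88.75/861 = 0.0079900594.
Suburban: Wₕ = 0.57522949; term = 0.57522949²·(1 − 0.10537515)·214/2080 = 0.030456058.
Sum = 0.053930983.
SE = √(0.053930983) = 0.2322.

0.2322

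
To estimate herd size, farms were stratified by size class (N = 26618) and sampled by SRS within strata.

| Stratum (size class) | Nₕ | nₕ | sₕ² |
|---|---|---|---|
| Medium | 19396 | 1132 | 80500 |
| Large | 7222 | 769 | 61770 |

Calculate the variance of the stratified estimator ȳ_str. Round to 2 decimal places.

Var(ȳ_str) = Σₕ Wₕ²(1 − fₕ)sₕ²/nₕ with Wₕ = Nₕ/N, N = 26618.
Medium: Wₕ = 0.72867984; term = 0.72867984²·(1 − 0.05836255)·80500/1132 = 35.555491.
Large: Wₕ = 0.27132016; term = 0.27132016²·(1 − 0.10648020)·61770/769 = 5.2834739.
Sum = 40.838965.

40.84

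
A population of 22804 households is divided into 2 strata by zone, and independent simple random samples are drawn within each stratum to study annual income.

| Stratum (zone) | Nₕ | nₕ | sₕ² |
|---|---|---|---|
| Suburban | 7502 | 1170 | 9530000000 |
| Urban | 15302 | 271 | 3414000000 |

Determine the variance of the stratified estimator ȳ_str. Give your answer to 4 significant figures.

6.316 × 10^6

Var(ȳ_str) = Σₕ Wₕ²(1 − fₕ)sₕ²/nₕ with Wₕ = Nₕ/N, N = 22804.
Suburban: Wₕ = 0.32897737; term = 0.32897737²·(1 − 0.15595841)·9530000000/1170 = 744051.4.
Urban: Wₕ = 0.67102263; term = 0.67102263²·(1 − 0.01771010)·3414000000/271 = 5.5719631 × 10^6.
Sum = 6.3160145 × 10^6.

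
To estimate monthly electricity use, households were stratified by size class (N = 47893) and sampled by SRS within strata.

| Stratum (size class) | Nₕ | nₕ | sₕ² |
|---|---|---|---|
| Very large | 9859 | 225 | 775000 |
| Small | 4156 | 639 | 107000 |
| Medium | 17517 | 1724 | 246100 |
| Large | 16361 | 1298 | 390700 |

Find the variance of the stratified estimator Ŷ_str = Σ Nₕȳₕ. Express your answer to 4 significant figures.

Var(Ŷ_str) = Σₕ Nₕ²(1 − fₕ)sₕ²/nₕ.
Very large: 9859²·(1 − 225/9859)·775000/225 = 3.2715887 × 10^11.
Small: 4156²·(1 − 639/4156)·107000/639 = 2.4475458 × 10^9.
Medium: 17517²·(1 − 1724/17517)·246100/1724 = 3.9491053 × 10^10.
Large: 16361²·(1 − 1298/16361)·390700/1298 = 7.4180548 × 10^10.
Sum = 4.4327802 × 10^11.

4.433 × 10^11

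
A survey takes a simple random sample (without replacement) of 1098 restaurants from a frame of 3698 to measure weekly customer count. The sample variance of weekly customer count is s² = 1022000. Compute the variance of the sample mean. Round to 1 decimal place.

654.4

Under SRS without replacement, Var(ȳ) = (1 − f)·s²/n with f = n/N = 1098/3698 = 0.29691725.
Var(ȳ) = (1 − 0.29691725)·1022000/1098 = 0.70308275·930.78324 = 654.41764.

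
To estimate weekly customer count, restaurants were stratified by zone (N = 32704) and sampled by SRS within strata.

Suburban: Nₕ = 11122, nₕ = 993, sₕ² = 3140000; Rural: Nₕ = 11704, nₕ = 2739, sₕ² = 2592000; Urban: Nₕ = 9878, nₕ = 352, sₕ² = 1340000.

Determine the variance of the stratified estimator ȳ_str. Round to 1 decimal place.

Var(ȳ_str) = Σₕ Wₕ²(1 − fₕ)sₕ²/nₕ with Wₕ = Nₕ/N, N = 32704.
Suburban: Wₕ = 0.34008072; term = 0.34008072²·(1 − 0.08928250)·3140000/993 = 333.06432.
Rural: Wₕ = 0.35787671; term = 0.35787671²·(1 − 0.23402256)·2592000/2739 = 92.83801.
Urban: Wₕ = 0.30204256; term = 0.30204256²·(1 − 0.03563474)·1340000/352 = 334.91915.
Sum = 760.82148.

760.8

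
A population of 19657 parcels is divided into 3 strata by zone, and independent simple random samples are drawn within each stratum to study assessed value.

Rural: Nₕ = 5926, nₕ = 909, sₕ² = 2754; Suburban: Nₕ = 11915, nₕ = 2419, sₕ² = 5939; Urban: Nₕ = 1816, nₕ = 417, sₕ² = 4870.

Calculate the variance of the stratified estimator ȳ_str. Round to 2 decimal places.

Var(ȳ_str) = Σₕ Wₕ²(1 − fₕ)sₕ²/nₕ with Wₕ = Nₕ/N, N = 19657.
Rural: Wₕ = 0.30147021; term = 0.30147021²·(1 − 0.15339183)·2754/909 = 0.23311559.
Suburban: Wₕ = 0.60614539; term = 0.60614539²·(1 − 0.20302140)·5939/2419 = 0.71891531.
Urban: Wₕ = 0.09238439; term = 0.09238439²·(1 − 0.22962555)·4870/417 = 0.076787758.
Sum = 1.0288187.

1.03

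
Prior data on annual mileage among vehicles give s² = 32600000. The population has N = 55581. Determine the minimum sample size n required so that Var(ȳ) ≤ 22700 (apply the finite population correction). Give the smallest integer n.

1400

Without fpc, n₀ = s²/D = 32600000/22700 = 1436.1233.
With fpc, (1 − n/N)·s²/n ≤ D requires n ≥ n₀/(1 + n₀/N) = 1436.1233/(1 + 1436.1233/55581) = 1399.9508.
Rounding up, n = 1400.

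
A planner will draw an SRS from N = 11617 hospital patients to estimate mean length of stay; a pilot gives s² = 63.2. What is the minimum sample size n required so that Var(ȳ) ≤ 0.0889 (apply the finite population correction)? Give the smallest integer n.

Without fpc, n₀ = s²/D = 63.2/0.0889 = 710.9111.
With fpc, (1 − n/N)·s²/n ≤ D requires n ≥ n₀/(1 + n₀/N) = 710.9111/(1 + 710.9111/11617) = 669.9151.
Rounding up, n = 670.

670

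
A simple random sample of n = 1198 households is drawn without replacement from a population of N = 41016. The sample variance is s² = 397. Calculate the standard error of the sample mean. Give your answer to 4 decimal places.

0.5672

Under SRS without replacement, Var(ȳ) = (1 − f)·s²/n with f = n/N = 1198/41016 = 0.02920811.
Var(ȳ) = (1 − 0.02920811)·397/1198 = 0.97079189·0.33138564 = 0.32170649.
SE(ȳ) = √(0.32170649) = 0.5672.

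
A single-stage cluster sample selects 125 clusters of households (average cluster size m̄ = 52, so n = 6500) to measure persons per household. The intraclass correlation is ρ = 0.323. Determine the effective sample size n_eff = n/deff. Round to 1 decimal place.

372.0

deff = 1 + (52 − 1)·0.323 = 1 + 16.473 = 17.473.
n_eff = 6500 / 17.473 = 372.0.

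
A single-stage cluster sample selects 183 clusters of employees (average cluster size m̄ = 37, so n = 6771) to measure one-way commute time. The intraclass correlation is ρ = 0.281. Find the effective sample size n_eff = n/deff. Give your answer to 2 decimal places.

609.12

deff = 1 + (37 − 1)·0.281 = 1 + 10.116 = 11.116.
n_eff = 6771 / 11.116 = 609.12.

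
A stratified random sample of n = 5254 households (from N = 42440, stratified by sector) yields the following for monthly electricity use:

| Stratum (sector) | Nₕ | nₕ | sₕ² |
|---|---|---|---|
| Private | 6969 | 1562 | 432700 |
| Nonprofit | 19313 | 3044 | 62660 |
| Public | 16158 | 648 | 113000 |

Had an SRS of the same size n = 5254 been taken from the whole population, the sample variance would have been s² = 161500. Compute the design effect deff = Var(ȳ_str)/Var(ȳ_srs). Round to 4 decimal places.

Var(ȳ_str) = Σ Wₕ²(1−fₕ)sₕ²/nₕ with Wₕ = Nₕ/42440:
  Private: (6969/42440)²·(1−1562/6969)·432700/1562 = 5.7953804
  Nonprofit: (19313/42440)²·(1−3044/19313)·62660/3044 = 3.5909189
  Public: (16158/42440)²·(1−648/16158)·113000/648 = 24.263424
  → Var(ȳ_str) = 33.649723.
Var(ȳ_srs) = (1 − 5254/42440)·161500/5254 = 26.933113.
deff = 33.649723 / 26.933113 = 1.2494.

1.2494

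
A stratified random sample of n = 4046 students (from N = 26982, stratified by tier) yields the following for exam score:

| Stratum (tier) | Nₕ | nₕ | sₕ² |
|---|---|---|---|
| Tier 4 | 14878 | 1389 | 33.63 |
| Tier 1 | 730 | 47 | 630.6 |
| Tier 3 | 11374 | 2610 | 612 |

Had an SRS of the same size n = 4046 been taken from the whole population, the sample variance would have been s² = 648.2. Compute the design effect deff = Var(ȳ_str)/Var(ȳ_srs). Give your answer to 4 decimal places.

0.3522

Var(ȳ_str) = Σ Wₕ²(1−fₕ)sₕ²/nₕ with Wₕ = Nₕ/26982:
  Tier 4: (14878/26982)²·(1−1389/14878)·33.63/1389 = 0.0066742221
  Tier 1: (730/26982)²·(1−47/730)·630.6/47 = 0.0091886434
  Tier 3: (11374/26982)²·(1−2610/11374)·612/2610 = 0.032105411
  → Var(ȳ_str) = 0.047968277.
Var(ȳ_srs) = (1 − 4046/26982)·648.2/4046 = 0.13618419.
deff = 0.047968277 / 0.13618419 = 0.3522.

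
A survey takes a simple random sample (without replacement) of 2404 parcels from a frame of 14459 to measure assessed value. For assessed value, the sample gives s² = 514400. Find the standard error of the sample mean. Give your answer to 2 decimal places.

13.36

Under SRS without replacement, Var(ȳ) = (1 − f)·s²/n with f = n/N = 2404/14459 = 0.16626323.
Var(ȳ) = (1 − 0.16626323)·514400/2404 = 0.83373677·213.97671 = 178.40025.
SE(ȳ) = √(178.40025) = 13.36.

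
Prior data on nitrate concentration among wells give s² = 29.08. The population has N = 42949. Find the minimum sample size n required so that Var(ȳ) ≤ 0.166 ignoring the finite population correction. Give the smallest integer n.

Without fpc, n₀ = s²/D = 29.08/0.166 = 175.1807.
Rounding up, n = 176.

176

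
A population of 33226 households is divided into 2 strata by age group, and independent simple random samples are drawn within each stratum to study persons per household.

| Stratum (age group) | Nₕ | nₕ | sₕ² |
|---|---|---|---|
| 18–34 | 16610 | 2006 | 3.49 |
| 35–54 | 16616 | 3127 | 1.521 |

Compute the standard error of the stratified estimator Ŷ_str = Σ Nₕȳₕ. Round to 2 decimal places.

Var(Ŷ_str) = Σₕ Nₕ²(1 − fₕ)sₕ²/nₕ.
18–34: 16610²·(1 − 2006/16610)·3.49/2006 = 422022.84.
35–54: 16616²·(1 − 3127/16616)·1.521/3127 = 109020.35.
Sum = 531043.19.
SE = √(531043.19) = 728.73.

728.73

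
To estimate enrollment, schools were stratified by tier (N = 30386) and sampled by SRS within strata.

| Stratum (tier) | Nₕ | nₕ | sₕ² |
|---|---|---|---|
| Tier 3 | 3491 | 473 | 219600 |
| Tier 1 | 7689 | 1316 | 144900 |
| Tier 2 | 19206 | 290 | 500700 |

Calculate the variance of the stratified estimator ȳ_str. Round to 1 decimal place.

690.5

Var(ȳ_str) = Σₕ Wₕ²(1 − fₕ)sₕ²/nₕ with Wₕ = Nₕ/N, N = 30386.
Tier 3: Wₕ = 0.11488844; term = 0.11488844²·(1 − 0.13549126)·219600/473 = 5.2977714.
Tier 1: Wₕ = 0.25304417; term = 0.25304417²·(1 − 0.17115360)·144900/1316 = 5.8435829.
Tier 2: Wₕ = 0.63206740; term = 0.63206740²·(1 − 0.01509945)·500700/290 = 679.3581.
Sum = 690.49945.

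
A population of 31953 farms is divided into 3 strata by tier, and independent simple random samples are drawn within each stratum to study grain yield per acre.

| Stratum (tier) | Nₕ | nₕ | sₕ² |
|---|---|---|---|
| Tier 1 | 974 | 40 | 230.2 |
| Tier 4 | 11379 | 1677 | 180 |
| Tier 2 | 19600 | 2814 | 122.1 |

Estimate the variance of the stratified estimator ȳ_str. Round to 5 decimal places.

0.03072

Var(ȳ_str) = Σₕ Wₕ²(1 − fₕ)sₕ²/nₕ with Wₕ = Nₕ/N, N = 31953.
Tier 1: Wₕ = 0.03048227; term = 0.03048227²·(1 − 0.04106776)·230.2/40 = 0.0051277623.
Tier 4: Wₕ = 0.35611680; term = 0.35611680²·(1 − 0.14737675)·180/1677 = 0.011605972.
Tier 2: Wₕ = 0.61340093; term = 0.61340093²·(1 − 0.14357143)·122.1/2814 = 0.013982074.
Sum = 0.030715808.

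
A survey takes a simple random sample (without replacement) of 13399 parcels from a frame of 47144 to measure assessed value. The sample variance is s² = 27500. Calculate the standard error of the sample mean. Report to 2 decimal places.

1.21

Under SRS without replacement, Var(ȳ) = (1 − f)·s²/n with f = n/N = 13399/47144 = 0.28421432.
Var(ȳ) = (1 − 0.28421432)·27500/13399 = 0.71578568·2.052392 = 1.4690728.
SE(ȳ) = √(1.4690728) = 1.21.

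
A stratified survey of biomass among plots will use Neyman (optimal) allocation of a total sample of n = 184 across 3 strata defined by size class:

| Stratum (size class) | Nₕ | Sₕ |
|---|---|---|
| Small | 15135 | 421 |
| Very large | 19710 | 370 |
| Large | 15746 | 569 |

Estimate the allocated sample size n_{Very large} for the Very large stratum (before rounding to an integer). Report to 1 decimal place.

59.3

Neyman allocation: nₕ = n·NₕSₕ / Σⱼ NⱼSⱼ.
Σ NⱼSⱼ = 15135·421 + 19710·370 + 15746·569 = 2.2624009 × 10^7.
n_{Very large} = 184·19710·370 / (2.2624009 × 10^7) = 59.3.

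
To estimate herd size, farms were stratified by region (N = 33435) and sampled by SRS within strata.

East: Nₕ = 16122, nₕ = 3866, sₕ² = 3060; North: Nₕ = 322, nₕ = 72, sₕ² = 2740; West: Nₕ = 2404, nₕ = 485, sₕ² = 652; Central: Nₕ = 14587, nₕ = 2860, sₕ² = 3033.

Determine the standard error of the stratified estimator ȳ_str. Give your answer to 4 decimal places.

Var(ȳ_str) = Σₕ Wₕ²(1 − fₕ)sₕ²/nₕ with Wₕ = Nₕ/N, N = 33435.
East: Wₕ = 0.48218932; term = 0.48218932²·(1 − 0.23979655)·3060/3866 = 0.13990222.
North: Wₕ = 0.00963063; term = 0.00963063²·(1 − 0.22360248)·2740/72 = 0.0027403832.
West: Wₕ = 0.07190070; term = 0.07190070²·(1 − 0.20174709)·652/485 = 0.0055476958.
Central: Wₕ = 0.43627935; term = 0.43627935²·(1 − 0.19606499)·3033/2860 = 0.16227687.
Sum = 0.31046717.
SE = √(0.31046717) = 0.5572.

0.5572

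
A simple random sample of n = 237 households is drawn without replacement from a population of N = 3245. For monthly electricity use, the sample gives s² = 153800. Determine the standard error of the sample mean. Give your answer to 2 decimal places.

24.53

Under SRS without replacement, Var(ȳ) = (1 − f)·s²/n with f = n/N = 237/3245 = 0.07303544.
Var(ȳ) = (1 − 0.07303544)·153800/237 = 0.92696456·648.94515 = 601.54915.
SE(ȳ) = √(601.54915) = 24.53.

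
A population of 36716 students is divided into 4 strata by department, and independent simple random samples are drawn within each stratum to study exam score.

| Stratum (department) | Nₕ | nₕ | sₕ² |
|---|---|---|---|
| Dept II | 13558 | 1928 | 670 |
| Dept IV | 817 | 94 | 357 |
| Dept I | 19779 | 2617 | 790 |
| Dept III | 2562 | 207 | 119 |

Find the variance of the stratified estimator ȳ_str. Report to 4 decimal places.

Var(ȳ_str) = Σₕ Wₕ²(1 − fₕ)sₕ²/nₕ with Wₕ = Nₕ/N, N = 36716.
Dept II: Wₕ = 0.36926680; term = 0.36926680²·(1 − 0.14220386)·670/1928 = 0.040647365.
Dept IV: Wₕ = 0.02225188; term = 0.02225188²·(1 − 0.11505508)·357/94 = 0.0016641405.
Dept I: Wₕ = 0.53870247; term = 0.53870247²·(1 − 0.13231205)·790/2617 = 0.076012475.
Dept III: Wₕ = 0.06977884; term = 0.06977884²·(1 − 0.08079625)·119/207 = 0.0025729772.
Sum = 0.12089696.

0.1209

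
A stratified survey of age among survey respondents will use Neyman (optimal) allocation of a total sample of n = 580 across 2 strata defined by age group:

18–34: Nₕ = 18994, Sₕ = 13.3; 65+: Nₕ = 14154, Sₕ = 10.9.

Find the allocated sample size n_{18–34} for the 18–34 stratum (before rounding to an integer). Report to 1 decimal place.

Neyman allocation: nₕ = n·NₕSₕ / Σⱼ NⱼSⱼ.
Σ NⱼSⱼ = 18994·13.3 + 14154·10.9 = 406898.8.
n_{18–34} = 580·18994·13.3 / 406898.8 = 360.1.

360.1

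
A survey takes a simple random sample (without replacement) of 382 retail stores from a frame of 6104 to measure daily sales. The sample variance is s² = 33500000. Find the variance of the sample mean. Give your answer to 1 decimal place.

82208.1

Under SRS without replacement, Var(ȳ) = (1 − f)·s²/n with f = n/N = 382/6104 = 0.06258191.
Var(ȳ) = (1 − 0.06258191)·33500000/382 = 0.93741809·87696.335 = 82208.131.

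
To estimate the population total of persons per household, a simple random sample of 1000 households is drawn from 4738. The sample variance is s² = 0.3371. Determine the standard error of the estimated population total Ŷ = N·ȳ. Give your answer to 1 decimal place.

Var(Ŷ) = N²·Var(ȳ) = N²·(1 − n/N)·s²/n.
f = 1000/4738 = 0.21105952; Var(ȳ) = 0.78894048·0.3371/1000 = 2.6595184 × 10^-4.
Var(Ŷ) = 4738² · (2.6595184 × 10^-4) = 5970.2582.
SE(Ŷ) = √(5970.2582) = 77.3.

77.3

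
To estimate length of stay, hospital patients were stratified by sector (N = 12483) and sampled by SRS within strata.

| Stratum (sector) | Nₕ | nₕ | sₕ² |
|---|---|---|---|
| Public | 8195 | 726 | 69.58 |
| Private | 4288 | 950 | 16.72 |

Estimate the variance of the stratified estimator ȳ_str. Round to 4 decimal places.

Var(ȳ_str) = Σₕ Wₕ²(1 − fₕ)sₕ²/nₕ with Wₕ = Nₕ/N, N = 12483.
Public: Wₕ = 0.65649283; term = 0.65649283²·(1 − 0.08859060)·69.58/726 = 0.037646212.
Private: Wₕ = 0.34350717; term = 0.34350717²·(1 − 0.22154851)·16.72/950 = 0.0016166494.
Sum = 0.039262861.

0.0393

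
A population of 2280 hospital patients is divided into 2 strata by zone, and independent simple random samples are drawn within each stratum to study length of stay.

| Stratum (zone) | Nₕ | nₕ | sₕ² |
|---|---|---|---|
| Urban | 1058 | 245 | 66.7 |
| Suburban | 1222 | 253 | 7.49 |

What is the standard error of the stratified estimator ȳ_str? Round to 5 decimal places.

0.22758

Var(ȳ_str) = Σₕ Wₕ²(1 − fₕ)sₕ²/nₕ with Wₕ = Nₕ/N, N = 2280.
Urban: Wₕ = 0.46403509; term = 0.46403509²·(1 − 0.23156900)·66.7/245 = 0.045047041.
Suburban: Wₕ = 0.53596491; term = 0.53596491²·(1 − 0.20703764)·7.49/253 = 0.006743519.
Sum = 0.05179056.
SE = √(0.05179056) = 0.22758.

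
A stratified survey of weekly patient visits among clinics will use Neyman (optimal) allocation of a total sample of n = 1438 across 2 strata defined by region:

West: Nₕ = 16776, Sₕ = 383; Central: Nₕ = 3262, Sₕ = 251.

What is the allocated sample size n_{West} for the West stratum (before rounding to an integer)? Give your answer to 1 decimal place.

Neyman allocation: nₕ = n·NₕSₕ / Σⱼ NⱼSⱼ.
Σ NⱼSⱼ = 16776·383 + 3262·251 = 7.24397 × 10^6.
n_{West} = 1438·16776·383 / (7.24397 × 10^6) = 1275.5.

1275.5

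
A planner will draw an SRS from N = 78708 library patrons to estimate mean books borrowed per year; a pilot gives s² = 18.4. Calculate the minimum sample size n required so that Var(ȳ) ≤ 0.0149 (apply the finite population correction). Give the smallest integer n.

Without fpc, n₀ = s²/D = 18.4/0.0149 = 1234.8993.
With fpc, (1 − n/N)·s²/n ≤ D requires n ≥ n₀/(1 + n₀/N) = 1234.8993/(1 + 1234.8993/78708) = 1215.8235.
Rounding up, n = 1216.

1216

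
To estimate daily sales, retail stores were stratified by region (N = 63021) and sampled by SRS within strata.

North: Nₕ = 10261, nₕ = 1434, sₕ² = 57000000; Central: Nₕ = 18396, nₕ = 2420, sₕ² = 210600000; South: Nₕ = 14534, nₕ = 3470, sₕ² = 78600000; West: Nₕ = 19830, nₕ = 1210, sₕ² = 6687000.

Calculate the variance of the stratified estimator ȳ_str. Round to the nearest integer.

Var(ȳ_str) = Σₕ Wₕ²(1 − fₕ)sₕ²/nₕ with Wₕ = Nₕ/N, N = 63021.
North: Wₕ = 0.16281874; term = 0.16281874²·(1 − 0.13975246)·57000000/1434 = 906.4794.
Central: Wₕ = 0.29190270; term = 0.29190270²·(1 − 0.13155034)·210600000/2420 = 6439.6739.
South: Wₕ = 0.23062154; term = 0.23062154²·(1 − 0.23875052)·78600000/3470 = 917.10659.
West: Wₕ = 0.31465702; term = 0.31465702²·(1 − 0.06101866)·6687000/1210 = 513.78067.
Sum = 8777.0406.

8777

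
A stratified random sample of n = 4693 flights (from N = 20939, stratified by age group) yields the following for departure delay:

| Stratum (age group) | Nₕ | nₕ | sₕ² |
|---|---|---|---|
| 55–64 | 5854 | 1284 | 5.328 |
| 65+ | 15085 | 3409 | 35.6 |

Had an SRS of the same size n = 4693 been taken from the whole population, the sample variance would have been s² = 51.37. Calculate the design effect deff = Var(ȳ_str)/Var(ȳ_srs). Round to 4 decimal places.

0.5238

Var(ȳ_str) = Σ Wₕ²(1−fₕ)sₕ²/nₕ with Wₕ = Nₕ/20939:
  55–64: (5854/20939)²·(1−1284/5854)·5.328/1284 = 2.5319565 × 10^-4
  65+: (15085/20939)²·(1−3409/15085)·35.6/3409 = 0.0041951793
  → Var(ȳ_str) = 0.004448375.
Var(ȳ_srs) = (1 − 4693/20939)·51.37/4693 = 0.0084927731.
deff = 0.004448375 / 0.0084927731 = 0.5238.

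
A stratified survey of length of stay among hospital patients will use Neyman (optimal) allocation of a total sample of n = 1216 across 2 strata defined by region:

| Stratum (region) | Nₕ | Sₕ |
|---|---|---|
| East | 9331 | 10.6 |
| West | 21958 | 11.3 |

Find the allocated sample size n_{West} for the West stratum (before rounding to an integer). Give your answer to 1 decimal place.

869.4

Neyman allocation: nₕ = n·NₕSₕ / Σⱼ NⱼSⱼ.
Σ NⱼSⱼ = 9331·10.6 + 21958·11.3 = 347034.
n_{West} = 1216·21958·11.3 / 347034 = 869.4.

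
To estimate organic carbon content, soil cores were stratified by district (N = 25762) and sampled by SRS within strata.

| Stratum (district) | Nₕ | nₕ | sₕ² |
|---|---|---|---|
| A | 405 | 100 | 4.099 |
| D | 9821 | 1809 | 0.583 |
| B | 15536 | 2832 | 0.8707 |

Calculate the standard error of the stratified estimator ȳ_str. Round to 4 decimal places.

Var(ȳ_str) = Σₕ Wₕ²(1 − fₕ)sₕ²/nₕ with Wₕ = Nₕ/N, N = 25762.
A: Wₕ = 0.01572083; term = 0.01572083²·(1 − 0.24691358)·4.099/100 = 7.6291056 × 10^-6.
D: Wₕ = 0.38122040; term = 0.38122040²·(1 − 0.18419713)·0.583/1809 = 3.820916 × 10^-5.
B: Wₕ = 0.60305877; term = 0.60305877²·(1 − 0.18228630)·0.8707/2832 = 9.1431499 × 10^-5.
Sum = 1.3726976 × 10^-4.
SE = √(1.3726976 × 10^-4) = 0.0117.

0.0117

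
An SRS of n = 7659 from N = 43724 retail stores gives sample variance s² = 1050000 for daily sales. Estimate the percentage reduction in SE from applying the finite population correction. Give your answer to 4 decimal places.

f = n/N = 7659/43724 = 0.17516696.
SE_no-fpc = √(s²/n) = 11.708698; SE_fpc = √((1−f)s²/n) = 10.633877.
Ratio = √(1−f) = 0.90820320. Reduction = 100·(1 − 0.90820320) = 9.1797%.

9.1797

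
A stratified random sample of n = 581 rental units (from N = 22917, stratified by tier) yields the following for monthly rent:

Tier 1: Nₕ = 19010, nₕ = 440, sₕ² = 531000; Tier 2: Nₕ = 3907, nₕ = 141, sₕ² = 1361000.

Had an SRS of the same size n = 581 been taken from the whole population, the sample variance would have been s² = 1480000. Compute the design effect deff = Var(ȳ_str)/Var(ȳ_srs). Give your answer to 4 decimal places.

0.4357

Var(ȳ_str) = Σ Wₕ²(1−fₕ)sₕ²/nₕ with Wₕ = Nₕ/22917:
  Tier 1: (19010/22917)²·(1−440/19010)·531000/440 = 811.18579
  Tier 2: (3907/22917)²·(1−141/3907)·1361000/141 = 270.42523
  → Var(ȳ_str) = 1081.611.
Var(ȳ_srs) = (1 − 581/22917)·1480000/581 = 2482.7513.
deff = 1081.611 / 2482.7513 = 0.4357.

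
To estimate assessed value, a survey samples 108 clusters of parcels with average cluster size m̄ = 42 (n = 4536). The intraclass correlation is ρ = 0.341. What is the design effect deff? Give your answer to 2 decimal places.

deff = 1 + (42 − 1)·0.341 = 1 + 13.981 = 14.981.

14.98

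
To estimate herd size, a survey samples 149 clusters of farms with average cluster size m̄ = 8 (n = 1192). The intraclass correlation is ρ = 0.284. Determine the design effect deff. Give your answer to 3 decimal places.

deff = 1 + (8 − 1)·0.284 = 1 + 1.988 = 2.988.

2.988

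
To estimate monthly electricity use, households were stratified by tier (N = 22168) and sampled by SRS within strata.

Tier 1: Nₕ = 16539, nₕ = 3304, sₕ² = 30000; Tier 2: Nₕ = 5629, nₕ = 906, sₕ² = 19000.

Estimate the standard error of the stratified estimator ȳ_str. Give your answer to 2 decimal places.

Var(ȳ_str) = Σₕ Wₕ²(1 − fₕ)sₕ²/nₕ with Wₕ = Nₕ/N, N = 22168.
Tier 1: Wₕ = 0.74607542; term = 0.74607542²·(1 − 0.19977024)·30000/3304 = 4.0444678.
Tier 2: Wₕ = 0.25392458; term = 0.25392458²·(1 − 0.16095221)·19000/906 = 1.1345446.
Sum = 5.1790124.
SE = √(5.1790124) = 2.28.

2.28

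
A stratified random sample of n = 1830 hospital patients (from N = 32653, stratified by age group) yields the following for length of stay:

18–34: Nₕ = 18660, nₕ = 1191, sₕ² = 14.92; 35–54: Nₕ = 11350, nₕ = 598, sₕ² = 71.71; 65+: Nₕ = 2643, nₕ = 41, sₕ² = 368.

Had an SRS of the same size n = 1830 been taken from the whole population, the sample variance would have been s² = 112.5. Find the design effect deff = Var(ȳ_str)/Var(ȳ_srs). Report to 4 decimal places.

1.3001

Var(ȳ_str) = Σ Wₕ²(1−fₕ)sₕ²/nₕ with Wₕ = Nₕ/32653:
  18–34: (18660/32653)²·(1−1191/18660)·14.92/1191 = 0.0038299276
  35–54: (11350/32653)²·(1−598/11350)·71.71/598 = 0.013725162
  65+: (2643/32653)²·(1−41/2643)·368/41 = 0.057892492
  → Var(ȳ_str) = 0.075447582.
Var(ȳ_srs) = (1 − 1830/32653)·112.5/1830 = 0.058030091.
deff = 0.075447582 / 0.058030091 = 1.3001.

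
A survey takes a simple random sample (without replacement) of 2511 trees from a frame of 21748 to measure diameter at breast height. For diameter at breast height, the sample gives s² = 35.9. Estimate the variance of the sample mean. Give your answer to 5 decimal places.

Under SRS without replacement, Var(ȳ) = (1 − f)·s²/n with f = n/N = 2511/21748 = 0.11545889.
Var(ȳ) = (1 − 0.11545889)·35.9/2511 = 0.88454111·0.014297093 = 0.012646366.

0.01265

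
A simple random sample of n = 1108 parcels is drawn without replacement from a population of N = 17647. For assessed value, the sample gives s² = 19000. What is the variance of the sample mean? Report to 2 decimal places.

16.07

Under SRS without replacement, Var(ȳ) = (1 − f)·s²/n with f = n/N = 1108/17647 = 0.06278688.
Var(ȳ) = (1 − 0.06278688)·19000/1108 = 0.93721312·17.148014 = 16.071344.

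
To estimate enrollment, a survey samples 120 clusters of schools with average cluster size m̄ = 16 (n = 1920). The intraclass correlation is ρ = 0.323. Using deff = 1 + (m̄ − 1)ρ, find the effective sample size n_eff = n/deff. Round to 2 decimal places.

328.49

deff = 1 + (16 − 1)·0.323 = 1 + 4.845 = 5.845.
n_eff = 1920 / 5.845 = 328.49.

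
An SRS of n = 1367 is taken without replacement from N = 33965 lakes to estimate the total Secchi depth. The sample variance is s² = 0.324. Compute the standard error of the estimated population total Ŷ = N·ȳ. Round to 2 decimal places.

Var(Ŷ) = N²·Var(ȳ) = N²·(1 − n/N)·s²/n.
f = 1367/33965 = 0.04024731; Var(ȳ) = 0.95975269·0.324/1367 = 2.2747613 × 10^-4.
Var(Ŷ) = 33965² · (2.2747613 × 10^-4) = 262421.29.
SE(Ŷ) = √(262421.29) = 512.27.

512.27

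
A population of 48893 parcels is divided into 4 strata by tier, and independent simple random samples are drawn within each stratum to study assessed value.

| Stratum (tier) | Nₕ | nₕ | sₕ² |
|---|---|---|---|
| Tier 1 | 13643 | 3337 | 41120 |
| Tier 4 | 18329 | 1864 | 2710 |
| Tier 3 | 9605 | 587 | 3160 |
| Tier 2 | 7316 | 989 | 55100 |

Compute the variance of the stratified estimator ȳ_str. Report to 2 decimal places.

Var(ȳ_str) = Σₕ Wₕ²(1 − fₕ)sₕ²/nₕ with Wₕ = Nₕ/N, N = 48893.
Tier 1: Wₕ = 0.27903790; term = 0.27903790²·(1 − 0.24459430)·41120/3337 = 0.72477557.
Tier 4: Wₕ = 0.37487984; term = 0.37487984²·(1 − 0.10169676)·2710/1864 = 0.18353991.
Tier 3: Wₕ = 0.19644939; term = 0.19644939²·(1 − 0.06111400)·3160/587 = 0.19505775.
Tier 2: Wₕ = 0.14963287; term = 0.14963287²·(1 − 0.13518316)·55100/989 = 1.0787814.
Sum = 2.1821546.

2.18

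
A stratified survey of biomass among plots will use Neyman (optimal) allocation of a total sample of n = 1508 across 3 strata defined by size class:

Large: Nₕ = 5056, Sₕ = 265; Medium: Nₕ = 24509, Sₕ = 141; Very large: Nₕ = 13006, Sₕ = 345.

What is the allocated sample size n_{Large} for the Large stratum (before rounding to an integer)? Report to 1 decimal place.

217.7

Neyman allocation: nₕ = n·NₕSₕ / Σⱼ NⱼSⱼ.
Σ NⱼSⱼ = 5056·265 + 24509·141 + 13006·345 = 9.282679 × 10^6.
n_{Large} = 1508·5056·265 / (9.282679 × 10^6) = 217.7.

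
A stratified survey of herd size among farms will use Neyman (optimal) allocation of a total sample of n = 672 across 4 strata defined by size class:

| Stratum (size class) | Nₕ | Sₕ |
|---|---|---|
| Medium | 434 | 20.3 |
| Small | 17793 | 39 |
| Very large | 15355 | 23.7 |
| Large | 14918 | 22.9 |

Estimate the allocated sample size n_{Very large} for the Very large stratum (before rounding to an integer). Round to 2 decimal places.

173.65

Neyman allocation: nₕ = n·NₕSₕ / Σⱼ NⱼSⱼ.
Σ NⱼSⱼ = 434·20.3 + 17793·39 + 15355·23.7 + 14918·22.9 = 1.4082729 × 10^6.
n_{Very large} = 672·15355·23.7 / (1.4082729 × 10^6) = 173.65.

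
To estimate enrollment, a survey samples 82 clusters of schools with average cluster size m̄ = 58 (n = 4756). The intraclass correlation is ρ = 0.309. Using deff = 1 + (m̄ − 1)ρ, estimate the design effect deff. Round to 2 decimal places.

18.61

deff = 1 + (58 − 1)·0.309 = 1 + 17.613 = 18.613.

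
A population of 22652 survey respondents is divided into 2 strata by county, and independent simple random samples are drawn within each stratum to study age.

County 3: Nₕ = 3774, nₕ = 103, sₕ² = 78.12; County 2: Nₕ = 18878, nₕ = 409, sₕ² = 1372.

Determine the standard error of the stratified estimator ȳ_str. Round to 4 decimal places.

1.5165

Var(ȳ_str) = Σₕ Wₕ²(1 − fₕ)sₕ²/nₕ with Wₕ = Nₕ/N, N = 22652.
County 3: Wₕ = 0.16660781; term = 0.16660781²·(1 − 0.02729200)·78.12/103 = 0.020478502.
County 2: Wₕ = 0.83339219; term = 0.83339219²·(1 − 0.02166543)·1372/409 = 2.2793817.
Sum = 2.2998602.
SE = √(2.2998602) = 1.5165.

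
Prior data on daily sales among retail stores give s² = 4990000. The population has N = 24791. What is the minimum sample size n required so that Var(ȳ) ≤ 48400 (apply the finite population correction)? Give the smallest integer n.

Without fpc, n₀ = s²/D = 4990000/48400 = 103.0992.
With fpc, (1 − n/N)·s²/n ≤ D requires n ≥ n₀/(1 + n₀/N) = 103.0992/(1 + 103.0992/24791) = 102.6722.
Rounding up, n = 103.

103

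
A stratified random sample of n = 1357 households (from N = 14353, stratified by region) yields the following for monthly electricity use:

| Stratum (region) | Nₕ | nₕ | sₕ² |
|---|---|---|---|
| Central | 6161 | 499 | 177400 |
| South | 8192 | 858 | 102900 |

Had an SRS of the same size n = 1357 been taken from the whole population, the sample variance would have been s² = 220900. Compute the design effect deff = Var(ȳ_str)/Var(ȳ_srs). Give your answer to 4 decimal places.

0.6457

Var(ȳ_str) = Σ Wₕ²(1−fₕ)sₕ²/nₕ with Wₕ = Nₕ/14353:
  Central: (6161/14353)²·(1−499/6161)·177400/499 = 60.19893
  South: (8192/14353)²·(1−858/8192)·102900/858 = 34.976276
  → Var(ȳ_str) = 95.175206.
Var(ȳ_srs) = (1 − 1357/14353)·220900/1357 = 147.39505.
deff = 95.175206 / 147.39505 = 0.6457.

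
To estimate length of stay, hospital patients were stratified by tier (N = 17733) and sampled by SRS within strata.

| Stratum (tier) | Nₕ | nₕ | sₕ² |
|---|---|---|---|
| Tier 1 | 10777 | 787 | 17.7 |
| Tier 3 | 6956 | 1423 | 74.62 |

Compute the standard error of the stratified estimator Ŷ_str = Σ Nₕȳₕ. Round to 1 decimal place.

2107.0

Var(Ŷ_str) = Σₕ Nₕ²(1 − fₕ)sₕ²/nₕ.
Tier 1: 10777²·(1 − 787/10777)·17.7/787 = 2.4213742 × 10^6.
Tier 3: 6956²·(1 − 1423/6956)·74.62/1423 = 2.0182297 × 10^6.
Sum = 4.4396039 × 10^6.
SE = √(4.4396039 × 10^6) = 2107.0.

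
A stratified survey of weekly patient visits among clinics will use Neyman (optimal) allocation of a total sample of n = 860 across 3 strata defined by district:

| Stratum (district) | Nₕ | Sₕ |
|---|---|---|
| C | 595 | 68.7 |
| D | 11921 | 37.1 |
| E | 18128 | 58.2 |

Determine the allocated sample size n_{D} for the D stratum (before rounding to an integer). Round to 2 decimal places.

247.27

Neyman allocation: nₕ = n·NₕSₕ / Σⱼ NⱼSⱼ.
Σ NⱼSⱼ = 595·68.7 + 11921·37.1 + 18128·58.2 = 1.5381952 × 10^6.
n_{D} = 860·11921·37.1 / (1.5381952 × 10^6) = 247.27.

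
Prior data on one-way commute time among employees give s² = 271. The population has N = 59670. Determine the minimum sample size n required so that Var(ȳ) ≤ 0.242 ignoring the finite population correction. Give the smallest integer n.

1120

Without fpc, n₀ = s²/D = 271/0.242 = 1119.8347.
Rounding up, n = 1120.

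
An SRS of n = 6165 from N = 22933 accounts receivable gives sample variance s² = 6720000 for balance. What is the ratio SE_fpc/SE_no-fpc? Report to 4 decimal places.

f = n/N = 6165/22933 = 0.26882658.
SE_no-fpc = √(s²/n) = 33.015517; SE_fpc = √((1−f)s²/n) = 28.231132.
Ratio = √(1−f) = 0.85508679.

0.8551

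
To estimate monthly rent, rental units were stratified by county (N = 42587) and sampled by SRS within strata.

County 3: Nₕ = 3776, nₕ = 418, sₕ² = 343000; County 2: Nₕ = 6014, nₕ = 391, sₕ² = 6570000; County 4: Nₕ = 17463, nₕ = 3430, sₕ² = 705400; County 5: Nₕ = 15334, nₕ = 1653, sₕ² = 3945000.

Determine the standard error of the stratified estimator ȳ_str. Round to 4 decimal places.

Var(ȳ_str) = Σₕ Wₕ²(1 − fₕ)sₕ²/nₕ with Wₕ = Nₕ/N, N = 42587.
County 3: Wₕ = 0.08866556; term = 0.08866556²·(1 − 0.11069915)·343000/418 = 5.7368886.
County 2: Wₕ = 0.14121680; term = 0.14121680²·(1 − 0.06501497)·6570000/391 = 313.30406.
County 4: Wₕ = 0.41005471; term = 0.41005471²·(1 − 0.19641528)·705400/3430 = 27.787957.
County 5: Wₕ = 0.36006293; term = 0.36006293²·(1 − 0.10779966)·3945000/1653 = 276.05357.
Sum = 622.88248.
SE = √(622.88248) = 24.9576.

24.9576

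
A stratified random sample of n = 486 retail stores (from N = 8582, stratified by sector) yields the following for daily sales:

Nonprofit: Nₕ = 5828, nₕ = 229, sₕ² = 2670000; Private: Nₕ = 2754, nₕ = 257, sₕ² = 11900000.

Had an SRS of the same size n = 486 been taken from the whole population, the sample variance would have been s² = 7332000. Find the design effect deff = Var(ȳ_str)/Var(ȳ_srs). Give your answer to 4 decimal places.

Var(ȳ_str) = Σ Wₕ²(1−fₕ)sₕ²/nₕ with Wₕ = Nₕ/8582:
  Nonprofit: (5828/8582)²·(1−229/5828)·2670000/229 = 5165.6951
  Private: (2754/8582)²·(1−257/2754)·11900000/257 = 4323.3391
  → Var(ȳ_str) = 9489.0342.
Var(ȳ_srs) = (1 − 486/8582)·7332000/486 = 14232.073.
deff = 9489.0342 / 14232.073 = 0.6667.

0.6667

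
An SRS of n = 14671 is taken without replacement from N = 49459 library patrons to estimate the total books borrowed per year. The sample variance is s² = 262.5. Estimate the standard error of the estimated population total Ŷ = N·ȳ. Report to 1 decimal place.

Var(Ŷ) = N²·Var(ȳ) = N²·(1 − n/N)·s²/n.
f = 14671/49459 = 0.29662953; Var(ȳ) = 0.70337047·262.5/14671 = 0.012585015.
Var(Ŷ) = 49459² · 0.012585015 = 3.0785372 × 10^7.
SE(Ŷ) = √(3.0785372 × 10^7) = 5548.5.

5548.5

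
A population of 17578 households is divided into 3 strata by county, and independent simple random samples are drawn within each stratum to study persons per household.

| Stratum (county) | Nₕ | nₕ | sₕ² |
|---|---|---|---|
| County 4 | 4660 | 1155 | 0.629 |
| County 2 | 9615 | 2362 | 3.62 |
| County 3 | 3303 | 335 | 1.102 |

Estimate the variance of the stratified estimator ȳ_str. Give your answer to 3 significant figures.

Var(ȳ_str) = Σₕ Wₕ²(1 − fₕ)sₕ²/nₕ with Wₕ = Nₕ/N, N = 17578.
County 4: Wₕ = 0.26510411; term = 0.26510411²·(1 − 0.24785408)·0.629/1155 = 2.8787482 × 10^-5.
County 2: Wₕ = 0.54699056; term = 0.54699056²·(1 − 0.24565783)·3.62/2362 = 3.4590491 × 10^-4.
County 3: Wₕ = 0.18790534; term = 0.18790534²·(1 − 0.10142295)·1.102/335 = 1.0436872 × 10^-4.
Sum = 4.7906111 × 10^-4.

4.79 × 10^-4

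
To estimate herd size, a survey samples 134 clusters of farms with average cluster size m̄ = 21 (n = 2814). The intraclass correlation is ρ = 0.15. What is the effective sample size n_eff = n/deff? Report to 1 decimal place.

703.5

deff = 1 + (21 − 1)·0.15 = 1 + 3 = 4.
n_eff = 2814 / 4 = 703.5.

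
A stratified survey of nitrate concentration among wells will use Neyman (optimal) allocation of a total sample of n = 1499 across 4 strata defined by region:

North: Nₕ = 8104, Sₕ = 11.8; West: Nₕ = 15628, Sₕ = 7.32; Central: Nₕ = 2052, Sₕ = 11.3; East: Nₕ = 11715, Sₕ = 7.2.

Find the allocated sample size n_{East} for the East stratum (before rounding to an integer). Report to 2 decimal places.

Neyman allocation: nₕ = n·NₕSₕ / Σⱼ NⱼSⱼ.
Σ NⱼSⱼ = 8104·11.8 + 15628·7.32 + 2052·11.3 + 11715·7.2 = 317559.76.
n_{East} = 1499·11715·7.2 / 317559.76 = 398.15.

398.15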